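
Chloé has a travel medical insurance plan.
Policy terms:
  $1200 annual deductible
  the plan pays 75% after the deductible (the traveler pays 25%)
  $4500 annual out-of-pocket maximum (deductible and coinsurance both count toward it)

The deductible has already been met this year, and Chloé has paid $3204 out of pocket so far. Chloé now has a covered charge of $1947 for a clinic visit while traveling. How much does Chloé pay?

$486.75

The deductible is already satisfied, so the full bill goes to coinsurance.
Coinsurance: $1947 × 25% = $486.75.
Cumulative spending $3204 + $486.75 = $3690.75 stays under the $4500 maximum.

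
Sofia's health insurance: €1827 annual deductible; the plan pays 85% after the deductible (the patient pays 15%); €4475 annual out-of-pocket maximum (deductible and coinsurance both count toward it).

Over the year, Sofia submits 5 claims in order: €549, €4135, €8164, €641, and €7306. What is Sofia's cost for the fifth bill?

Bill 1, €549: fully absorbed by the deductible. Cost to patient: €549. OOP to date €549.
Bill 2, €4135: €1278 finishes the deductible; €2857 goes to coinsurance; patient's 15% is €428.55. Patient owes €1706.55 (running OOP €2255.55).
Bill 3, €8164: deductible already satisfied, so patient's share is 15% × €8164 = €1224.60. Cost to patient: €1224.60. OOP to date €3480.15.
Bill 4, €641: deductible already satisfied, so patient's share is 15% × €641 = €96.15. Cost to patient: €96.15. OOP to date €3576.30.
Bill 5, €7306: 15% coinsurance on €7306 = €1095.90. That would push OOP to €4672.20, over the €4475 cap, so patient pays €4475 − €3576.30 = €898.70.

€898.70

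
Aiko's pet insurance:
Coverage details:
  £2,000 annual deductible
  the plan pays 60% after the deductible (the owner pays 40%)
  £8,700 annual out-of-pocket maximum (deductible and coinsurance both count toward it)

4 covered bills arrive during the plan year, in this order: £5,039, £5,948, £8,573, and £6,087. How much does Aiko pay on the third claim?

£3,105.20

Claim 1 (£5,039): £2,000 to deductible, leaving £3,039; coinsurance £3,039 × 40% = £1,215.60. Owner owes £3,215.60 (running OOP £3,215.60).
Claim 2 (£5,948): 40% coinsurance on £5,948 = £2,379.20. Cost to owner: £2,379.20. OOP to date £5,594.80.
Claim 3 (£8,573): deductible met; 40% of £8,573 = £3,429.20. That would push OOP to £9,024, over the £8,700 cap, so owner pays £8,700 − £5,594.80 = £3,105.20.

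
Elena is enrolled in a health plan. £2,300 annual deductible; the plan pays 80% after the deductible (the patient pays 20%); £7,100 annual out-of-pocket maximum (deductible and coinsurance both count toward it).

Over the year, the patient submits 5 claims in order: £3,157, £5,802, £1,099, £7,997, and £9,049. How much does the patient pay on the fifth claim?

£1,649

Claim 1 (£3,157): deductible takes £2,300, £857 remains; coinsurance £857 × 20% = £171.40. Patient pays £2,471.40; OOP now £2,471.40.
Claim 2 (£5,802): 20% coinsurance on £5,802 = £1,160.40. Patient owes £1,160.40 (running OOP £3,631.80).
Claim 3 (£1,099): 20% coinsurance on £1,099 = £219.80. Cost to patient: £219.80. OOP to date £3,851.60.
Claim 4 (£7,997): deductible met; 20% of £7,997 = £1,599.40. Cost to patient: £1,599.40. OOP to date £5,451.
Claim 5 (£9,049): deductible met; 20% of £9,049 = £1,809.80. OOP would hit £7,260.80 > £7,100, so the cap limits the patient to £7,100 − £5,451 = £1,649.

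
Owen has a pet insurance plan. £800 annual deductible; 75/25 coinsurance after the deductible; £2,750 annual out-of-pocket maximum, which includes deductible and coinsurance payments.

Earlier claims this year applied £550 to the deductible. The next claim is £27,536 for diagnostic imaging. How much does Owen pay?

£550 of the £800 deductible is already met, leaving £250.
The remaining £27,286 (= £27,536 − £250) moves to coinsurance.
Owner's 25% share of £27,286 is £6,821.50.
Owner responsibility before any cap: £250 + £6,821.50 = £7,071.50.
Year-to-date out-of-pocket would reach £550 + £7,071.50 = £7,621.50, above the £2,750 maximum, so the owner pays only £2,750 − £550 = £2,200.

£2,200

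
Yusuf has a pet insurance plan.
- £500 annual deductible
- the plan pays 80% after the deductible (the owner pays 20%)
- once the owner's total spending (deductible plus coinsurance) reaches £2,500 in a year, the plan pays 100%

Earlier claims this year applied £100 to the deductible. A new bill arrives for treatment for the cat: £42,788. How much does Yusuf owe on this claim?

Remaining deductible: £500 − £100 = £400.
After the £400 deductible portion, £42,788 − £400 = £42,388 is subject to coinsurance.
Coinsurance: £42,388 × 20% = £8,477.60.
That puts the owner's cost at £400 + £8,477.60 = £8,877.60 before any cap.
Year-to-date out-of-pocket would reach £100 + £8,877.60 = £8,977.60, above the £2,500 maximum, so the owner pays only £2,500 − £100 = £2,400.

£2,400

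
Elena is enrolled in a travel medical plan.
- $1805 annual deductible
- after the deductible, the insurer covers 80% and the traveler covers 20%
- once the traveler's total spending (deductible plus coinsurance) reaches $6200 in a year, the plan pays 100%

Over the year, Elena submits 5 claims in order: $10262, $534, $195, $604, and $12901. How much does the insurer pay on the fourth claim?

$483.20

Claim 1 — $10262: $1805 finishes the deductible; $8457 goes to coinsurance; coinsurance $8457 × 20% = $1691.40. Traveler owes $3496.40 (running OOP $3496.40). Insurer: $10262 − $3496.40 = $6765.60.
Claim 2 — $534: 20% coinsurance on $534 = $106.80. Cost to traveler: $106.80. OOP to date $3603.20. Insurer: $534 − $106.80 = $427.20.
Claim 3 — $195: deductible already satisfied, so traveler's share is 20% × $195 = $39. Cost to traveler: $39. OOP to date $3642.20. Plan pays $195 − $39 = $156.
Claim 4 — $604: 20% coinsurance on $604 = $120.80. Cost to traveler: $120.80. OOP to date $3763. Plan pays $604 − $120.80 = $483.20.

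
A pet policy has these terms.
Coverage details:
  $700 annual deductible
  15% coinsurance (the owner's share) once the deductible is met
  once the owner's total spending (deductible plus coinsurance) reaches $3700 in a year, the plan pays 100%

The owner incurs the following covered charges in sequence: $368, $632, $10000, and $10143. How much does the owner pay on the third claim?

$1500

Claim 1 — $368: entire amount goes to the deductible. Owner owes $368 (running OOP $368).
Claim 2 — $632: $332 to deductible, leaving $300; coinsurance $300 × 15% = $45. Owner owes $377 (running OOP $745).
Claim 3 — $10000: deductible already satisfied, so owner's share is 15% × $10000 = $1500. Owner pays $1500; OOP now $2245.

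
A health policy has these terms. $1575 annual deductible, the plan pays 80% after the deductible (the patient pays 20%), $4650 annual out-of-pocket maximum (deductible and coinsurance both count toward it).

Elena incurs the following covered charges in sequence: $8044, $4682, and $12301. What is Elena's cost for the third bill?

$844.80

Bill 1, $8044: deductible takes $1575, $6469 remains; patient's 20% is $1293.80. Patient owes $2868.80 (running OOP $2868.80).
Bill 2, $4682: 20% coinsurance on $4682 = $936.40. Cost to patient: $936.40. OOP to date $3805.20.
Bill 3, $12301: deductible met; 20% of $12301 = $2460.20. OOP would hit $6265.40 > $4650, so the cap limits the patient to $4650 − $3805.20 = $844.80.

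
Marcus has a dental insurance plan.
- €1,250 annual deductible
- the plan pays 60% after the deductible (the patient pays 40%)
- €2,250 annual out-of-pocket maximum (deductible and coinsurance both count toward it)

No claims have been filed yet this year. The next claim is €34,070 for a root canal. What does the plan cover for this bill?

€31,820

Nothing has been paid toward the €1,250 deductible, so the first €1,250 of this charge is applied there.
The remaining €32,820 (= €34,070 − €1,250) moves to coinsurance.
Coinsurance: €32,820 × 40% = €13,128.
So the patient owes €1,250 + €13,128 = €14,378 before any cap.
Adding €14,378 to the €0 already spent would give €14,378, which exceeds the €2,250 cap; the patient pays just €2,250 − €0 = €2,250.
The plan picks up €34,070 − €2,250 = €31,820.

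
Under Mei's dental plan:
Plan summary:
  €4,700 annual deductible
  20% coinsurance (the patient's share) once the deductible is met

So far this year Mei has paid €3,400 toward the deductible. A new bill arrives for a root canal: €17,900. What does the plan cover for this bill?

Remaining deductible: €4,700 − €3,400 = €1,300.
After the €1,300 deductible portion, €17,900 − €1,300 = €16,600 is subject to coinsurance.
Coinsurance: €16,600 × 20% = €3,320.
Patient responsibility: €1,300 + €3,320 = €4,620.
The plan picks up €17,900 − €4,620 = €13,280.

€13,280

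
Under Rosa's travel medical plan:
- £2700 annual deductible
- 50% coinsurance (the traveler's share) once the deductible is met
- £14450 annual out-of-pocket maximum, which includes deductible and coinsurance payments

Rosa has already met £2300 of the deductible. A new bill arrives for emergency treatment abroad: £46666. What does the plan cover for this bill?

£34516

Deductible still to meet: £2700 − £2300 = £400.
That leaves £46666 − £400 = £46266 for coinsurance.
Traveler's 50% share of £46266 is £23133.
So the traveler owes £400 + £23133 = £23533 before any cap.
That would bring total out-of-pocket to £25833, past the £14450 cap. The traveler is capped at £14450 − £2300 = £12150 on this claim.
The insurer covers the remainder: £46666 − £12150 = £34516.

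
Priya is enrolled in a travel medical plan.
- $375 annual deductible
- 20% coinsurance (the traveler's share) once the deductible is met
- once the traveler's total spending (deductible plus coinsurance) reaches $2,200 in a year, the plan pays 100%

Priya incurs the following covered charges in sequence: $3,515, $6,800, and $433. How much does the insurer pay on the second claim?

#1 ($3,515): deductible takes $375, $3,140 remains; 20% of $3,140 = $628. Cost to traveler: $1,003. OOP to date $1,003. Insurer: $3,515 − $1,003 = $2,512.
#2 ($6,800): deductible already satisfied, so traveler's share is 20% × $6,800 = $1,360. OOP would hit $2,363 > $2,200, so the cap limits the traveler to $2,200 − $1,003 = $1,197. Plan pays $6,800 − $1,197 = $5,603.

$5,603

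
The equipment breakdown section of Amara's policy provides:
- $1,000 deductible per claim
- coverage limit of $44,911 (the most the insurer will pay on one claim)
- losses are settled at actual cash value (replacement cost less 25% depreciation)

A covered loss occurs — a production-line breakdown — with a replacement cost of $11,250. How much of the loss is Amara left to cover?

At 25% depreciation, ACV = $11,250 − $2,812.50 = $8,437.50.
Less the $1,000 deductible: $8,437.50 − $1,000 = $7,437.50.
$7,437.50 ≤ $44,911, so the limit doesn't bind; insurer pays $7,437.50.
Business owner's share is the uncovered remainder: $11,250 − $7,437.50 = $3,812.50.

$3,812.50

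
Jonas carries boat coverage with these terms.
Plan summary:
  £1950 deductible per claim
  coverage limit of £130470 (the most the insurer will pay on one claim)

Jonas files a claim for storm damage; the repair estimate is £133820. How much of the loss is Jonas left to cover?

£3350

Subtract the deductible: £133820 − £1950 = £131870.
The £130470 per-incident cap binds; insurer pays £130470.
Out of pocket: £133820 − £130470 = £3350.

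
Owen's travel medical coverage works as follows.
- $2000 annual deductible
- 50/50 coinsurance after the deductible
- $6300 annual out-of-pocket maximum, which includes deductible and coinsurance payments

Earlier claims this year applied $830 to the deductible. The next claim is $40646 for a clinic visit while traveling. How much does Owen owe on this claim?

$5470

$830 of the $2000 deductible is already met, leaving $1170.
The remaining $39476 (= $40646 − $1170) moves to coinsurance.
Traveler's 50% share of $39476 is $19738.
So the traveler owes $1170 + $19738 = $20908 before any cap.
Year-to-date out-of-pocket would reach $830 + $20908 = $21738, above the $6300 maximum, so the traveler pays only $6300 − $830 = $5470.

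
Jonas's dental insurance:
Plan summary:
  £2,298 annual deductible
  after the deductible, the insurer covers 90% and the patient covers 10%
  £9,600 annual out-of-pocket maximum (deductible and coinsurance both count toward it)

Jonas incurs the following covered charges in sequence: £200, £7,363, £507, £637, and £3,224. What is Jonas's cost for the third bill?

#1 (£200): all of it applies to the deductible. Patient owes £200 (running OOP £200).
#2 (£7,363): £2,098 to deductible, leaving £5,265; coinsurance £5,265 × 10% = £526.50. Cost to patient: £2,624.50. OOP to date £2,824.50.
#3 (£507): 10% coinsurance on £507 = £50.70. Patient owes £50.70 (running OOP £2,875.20).

£50.70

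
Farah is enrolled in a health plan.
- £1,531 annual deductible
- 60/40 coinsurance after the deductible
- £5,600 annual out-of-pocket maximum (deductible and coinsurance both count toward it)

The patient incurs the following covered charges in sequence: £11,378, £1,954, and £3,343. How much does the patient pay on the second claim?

£130.20

Bill 1, £11,378: deductible takes £1,531, £9,847 remains; coinsurance £9,847 × 40% = £3,938.80. Patient pays £5,469.80; OOP now £5,469.80.
Bill 2, £1,954: deductible met; 40% of £1,954 = £781.60. OOP would hit £6,251.40 > £5,600, so the cap limits the patient to £5,600 − £5,469.80 = £130.20.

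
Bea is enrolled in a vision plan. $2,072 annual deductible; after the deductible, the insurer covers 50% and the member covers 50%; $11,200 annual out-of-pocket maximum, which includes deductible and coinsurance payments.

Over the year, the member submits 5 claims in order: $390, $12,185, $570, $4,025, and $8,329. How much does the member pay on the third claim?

#1 ($390): entire amount goes to the deductible. Member pays $390; OOP now $390.
#2 ($12,185): deductible takes $1,682, $10,503 remains; coinsurance $10,503 × 50% = $5,251.50. Member owes $6,933.50 (running OOP $7,323.50).
#3 ($570): 50% coinsurance on $570 = $285. Cost to member: $285. OOP to date $7,608.50.

$285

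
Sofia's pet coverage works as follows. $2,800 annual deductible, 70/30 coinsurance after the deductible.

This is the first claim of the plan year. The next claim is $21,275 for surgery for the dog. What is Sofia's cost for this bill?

$8,342.50

Nothing has been paid toward the $2,800 deductible, so the first $2,800 of this charge is applied there.
After the $2,800 deductible portion, $21,275 − $2,800 = $18,475 is subject to coinsurance.
Coinsurance: $18,475 × 30% = $5,542.50.
So the owner owes $2,800 + $5,542.50 = $8,342.50.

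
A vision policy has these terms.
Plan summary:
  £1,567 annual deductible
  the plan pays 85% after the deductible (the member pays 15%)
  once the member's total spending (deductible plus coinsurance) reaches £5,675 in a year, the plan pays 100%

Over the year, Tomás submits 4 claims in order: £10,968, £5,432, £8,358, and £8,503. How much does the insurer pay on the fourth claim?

£7,873.65

Bill 1, £10,968: deductible takes £1,567, £9,401 remains; 15% of £9,401 = £1,410.15. Member pays £2,977.15; OOP now £2,977.15. Insurer: £10,968 − £2,977.15 = £7,990.85.
Bill 2, £5,432: deductible met; 15% of £5,432 = £814.80. Cost to member: £814.80. OOP to date £3,791.95. Plan pays £5,432 − £814.80 = £4,617.20.
Bill 3, £8,358: deductible met; 15% of £8,358 = £1,253.70. Cost to member: £1,253.70. OOP to date £5,045.65. Insurer: £8,358 − £1,253.70 = £7,104.30.
Bill 4, £8,503: 15% coinsurance on £8,503 = £1,275.45. Adding that to £5,045.65 gives £6,321.10, past the £5,675 cap; member pays only £5,675 − £5,045.65 = £629.35. Insurer: £8,503 − £629.35 = £7,873.65.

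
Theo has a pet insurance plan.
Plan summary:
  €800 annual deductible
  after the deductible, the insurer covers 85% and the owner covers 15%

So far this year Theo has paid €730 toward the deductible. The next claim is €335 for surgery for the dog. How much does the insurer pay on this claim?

€730 of the €800 deductible is already met, leaving €70.
After the €70 deductible portion, €335 − €70 = €265 is subject to coinsurance.
Coinsurance: €265 × 15% = €39.75.
Owner responsibility: €70 + €39.75 = €109.75.
The insurer covers the remainder: €335 − €109.75 = €225.25.

€225.25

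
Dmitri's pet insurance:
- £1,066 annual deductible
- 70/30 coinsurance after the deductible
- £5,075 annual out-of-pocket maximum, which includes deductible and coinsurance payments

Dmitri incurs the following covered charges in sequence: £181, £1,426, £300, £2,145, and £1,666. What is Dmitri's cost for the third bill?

#1 (£181): all of it applies to the deductible. Cost to owner: £181. OOP to date £181.
#2 (£1,426): £885 finishes the deductible; £541 goes to coinsurance; coinsurance £541 × 30% = £162.30. Cost to owner: £1,047.30. OOP to date £1,228.30.
#3 (£300): deductible met; 30% of £300 = £90. Cost to owner: £90. OOP to date £1,318.30.

£90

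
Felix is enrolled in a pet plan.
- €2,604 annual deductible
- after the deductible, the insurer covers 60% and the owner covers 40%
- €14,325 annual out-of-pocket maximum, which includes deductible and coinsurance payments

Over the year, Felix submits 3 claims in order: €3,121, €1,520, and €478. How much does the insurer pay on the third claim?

Bill 1, €3,121: €2,604 finishes the deductible; €517 goes to coinsurance; coinsurance €517 × 40% = €206.80. Owner owes €2,810.80 (running OOP €2,810.80). Plan pays €3,121 − €2,810.80 = €310.20.
Bill 2, €1,520: deductible already satisfied, so owner's share is 40% × €1,520 = €608. Owner pays €608; OOP now €3,418.80. Plan pays €1,520 − €608 = €912.
Bill 3, €478: deductible already satisfied, so owner's share is 40% × €478 = €191.20. Owner pays €191.20; OOP now €3,610. Plan pays €478 − €191.20 = €286.80.

€286.80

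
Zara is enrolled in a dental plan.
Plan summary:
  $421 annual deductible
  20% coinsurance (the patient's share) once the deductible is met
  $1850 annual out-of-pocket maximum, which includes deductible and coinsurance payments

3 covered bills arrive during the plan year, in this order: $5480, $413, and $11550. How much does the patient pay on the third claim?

Bill 1, $5480: deductible takes $421, $5059 remains; patient's 20% is $1011.80. Patient owes $1432.80 (running OOP $1432.80).
Bill 2, $413: deductible already satisfied, so patient's share is 20% × $413 = $82.60. Patient pays $82.60; OOP now $1515.40.
Bill 3, $11550: deductible already satisfied, so patient's share is 20% × $11550 = $2310. OOP would hit $3825.40 > $1850, so the cap limits the patient to $1850 − $1515.40 = $334.60.

$334.60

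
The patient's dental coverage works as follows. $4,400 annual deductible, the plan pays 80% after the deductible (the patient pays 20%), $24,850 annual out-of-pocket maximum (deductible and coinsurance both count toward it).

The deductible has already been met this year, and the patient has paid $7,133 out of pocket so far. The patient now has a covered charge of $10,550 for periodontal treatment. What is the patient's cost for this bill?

The deductible is already satisfied, so the full bill goes to coinsurance.
20% of $10,550 = $2,110 falls to the patient.
Total out-of-pocket so far would be $7,133 + $2,110 = $9,243, below the $24,850 cap — no reduction.

$2,110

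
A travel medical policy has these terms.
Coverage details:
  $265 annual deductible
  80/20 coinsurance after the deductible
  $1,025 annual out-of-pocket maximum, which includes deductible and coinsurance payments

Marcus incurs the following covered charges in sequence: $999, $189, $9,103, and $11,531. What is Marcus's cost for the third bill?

#1 ($999): deductible takes $265, $734 remains; traveler's 20% is $146.80. Traveler pays $411.80; OOP now $411.80.
#2 ($189): deductible met; 20% of $189 = $37.80. Traveler pays $37.80; OOP now $449.60.
#3 ($9,103): deductible met; 20% of $9,103 = $1,820.60. OOP would hit $2,270.20 > $1,025, so the cap limits the traveler to $1,025 − $449.60 = $575.40.

$575.40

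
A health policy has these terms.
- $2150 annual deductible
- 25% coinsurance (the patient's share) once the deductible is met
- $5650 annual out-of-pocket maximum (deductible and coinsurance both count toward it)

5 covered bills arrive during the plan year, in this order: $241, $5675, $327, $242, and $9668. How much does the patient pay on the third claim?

$81.75

#1 ($241): fully absorbed by the deductible. Patient owes $241 (running OOP $241).
#2 ($5675): $1909 finishes the deductible; $3766 goes to coinsurance; 25% of $3766 = $941.50. Patient pays $2850.50; OOP now $3091.50.
#3 ($327): deductible already satisfied, so patient's share is 25% × $327 = $81.75. Patient owes $81.75 (running OOP $3173.25).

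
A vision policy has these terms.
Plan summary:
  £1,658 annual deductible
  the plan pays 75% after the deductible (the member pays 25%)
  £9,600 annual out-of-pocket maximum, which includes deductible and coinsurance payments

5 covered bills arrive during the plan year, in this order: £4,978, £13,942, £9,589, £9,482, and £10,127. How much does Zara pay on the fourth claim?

Bill 1, £4,978: £1,658 finishes the deductible; £3,320 goes to coinsurance; 25% of £3,320 = £830. Cost to member: £2,488. OOP to date £2,488.
Bill 2, £13,942: 25% coinsurance on £13,942 = £3,485.50. Member pays £3,485.50; OOP now £5,973.50.
Bill 3, £9,589: 25% coinsurance on £9,589 = £2,397.25. Cost to member: £2,397.25. OOP to date £8,370.75.
Bill 4, £9,482: 25% coinsurance on £9,482 = £2,370.50. OOP would hit £10,741.25 > £9,600, so the cap limits the member to £9,600 − £8,370.75 = £1,229.25.

£1,229.25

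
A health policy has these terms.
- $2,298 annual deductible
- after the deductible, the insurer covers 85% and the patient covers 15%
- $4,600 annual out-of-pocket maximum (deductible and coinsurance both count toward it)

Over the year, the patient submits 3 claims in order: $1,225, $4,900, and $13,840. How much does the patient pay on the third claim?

#1 ($1,225): entire amount goes to the deductible. Patient pays $1,225; OOP now $1,225.
#2 ($4,900): deductible takes $1,073, $3,827 remains; coinsurance $3,827 × 15% = $574.05. Patient owes $1,647.05 (running OOP $2,872.05).
#3 ($13,840): deductible met; 15% of $13,840 = $2,076. That would push OOP to $4,948.05, over the $4,600 cap, so patient pays $4,600 − $2,872.05 = $1,727.95.

$1,727.95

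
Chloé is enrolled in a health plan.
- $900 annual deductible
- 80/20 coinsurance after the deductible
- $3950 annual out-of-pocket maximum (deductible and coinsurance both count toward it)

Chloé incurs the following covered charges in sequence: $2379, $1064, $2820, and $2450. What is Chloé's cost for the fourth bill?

Claim 1 — $2379: $900 to deductible, leaving $1479; 20% of $1479 = $295.80. Cost to patient: $1195.80. OOP to date $1195.80.
Claim 2 — $1064: deductible met; 20% of $1064 = $212.80. Cost to patient: $212.80. OOP to date $1408.60.
Claim 3 — $2820: 20% coinsurance on $2820 = $564. Patient owes $564 (running OOP $1972.60).
Claim 4 — $2450: deductible met; 20% of $2450 = $490. Patient pays $490; OOP now $2462.60.

$490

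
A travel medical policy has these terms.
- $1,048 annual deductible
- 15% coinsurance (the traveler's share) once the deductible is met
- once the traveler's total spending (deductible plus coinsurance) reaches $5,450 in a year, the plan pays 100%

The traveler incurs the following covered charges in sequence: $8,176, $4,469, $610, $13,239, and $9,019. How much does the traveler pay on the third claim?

$91.50

#1 ($8,176): deductible takes $1,048, $7,128 remains; coinsurance $7,128 × 15% = $1,069.20. Cost to traveler: $2,117.20. OOP to date $2,117.20.
#2 ($4,469): 15% coinsurance on $4,469 = $670.35. Cost to traveler: $670.35. OOP to date $2,787.55.
#3 ($610): 15% coinsurance on $610 = $91.50. Traveler owes $91.50 (running OOP $2,879.05).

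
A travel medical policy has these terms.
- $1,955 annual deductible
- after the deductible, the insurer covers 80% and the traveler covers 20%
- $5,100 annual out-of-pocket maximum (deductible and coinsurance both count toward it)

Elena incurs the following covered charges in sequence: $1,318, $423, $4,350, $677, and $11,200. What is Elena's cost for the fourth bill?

$135.40

#1 ($1,318): fully absorbed by the deductible. Traveler pays $1,318; OOP now $1,318.
#2 ($423): entire amount goes to the deductible. Cost to traveler: $423. OOP to date $1,741.
#3 ($4,350): $214 finishes the deductible; $4,136 goes to coinsurance; coinsurance $4,136 × 20% = $827.20. Traveler owes $1,041.20 (running OOP $2,782.20).
#4 ($677): 20% coinsurance on $677 = $135.40. Traveler pays $135.40; OOP now $2,917.60.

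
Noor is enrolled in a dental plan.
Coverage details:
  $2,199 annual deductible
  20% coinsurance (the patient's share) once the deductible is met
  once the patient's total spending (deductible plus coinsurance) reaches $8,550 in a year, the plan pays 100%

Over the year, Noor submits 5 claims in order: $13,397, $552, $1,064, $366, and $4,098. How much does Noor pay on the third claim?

$212.80

#1 ($13,397): $2,199 to deductible, leaving $11,198; 20% of $11,198 = $2,239.60. Patient owes $4,438.60 (running OOP $4,438.60).
#2 ($552): 20% coinsurance on $552 = $110.40. Patient owes $110.40 (running OOP $4,549).
#3 ($1,064): deductible met; 20% of $1,064 = $212.80. Cost to patient: $212.80. OOP to date $4,761.80.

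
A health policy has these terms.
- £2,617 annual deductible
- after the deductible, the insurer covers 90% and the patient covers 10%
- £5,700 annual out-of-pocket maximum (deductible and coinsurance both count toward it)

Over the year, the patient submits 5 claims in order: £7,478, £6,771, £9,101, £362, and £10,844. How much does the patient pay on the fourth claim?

£36.20

Claim 1 (£7,478): £2,617 to deductible, leaving £4,861; patient's 10% is £486.10. Patient owes £3,103.10 (running OOP £3,103.10).
Claim 2 (£6,771): 10% coinsurance on £6,771 = £677.10. Patient pays £677.10; OOP now £3,780.20.
Claim 3 (£9,101): deductible met; 10% of £9,101 = £910.10. Patient pays £910.10; OOP now £4,690.30.
Claim 4 (£362): deductible already satisfied, so patient's share is 10% × £362 = £36.20. Cost to patient: £36.20. OOP to date £4,726.50.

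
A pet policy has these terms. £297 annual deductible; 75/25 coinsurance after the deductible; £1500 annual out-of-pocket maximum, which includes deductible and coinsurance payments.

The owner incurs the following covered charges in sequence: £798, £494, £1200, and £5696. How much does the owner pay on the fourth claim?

£654.25

#1 (£798): deductible takes £297, £501 remains; coinsurance £501 × 25% = £125.25. Owner owes £422.25 (running OOP £422.25).
#2 (£494): deductible already satisfied, so owner's share is 25% × £494 = £123.50. Owner owes £123.50 (running OOP £545.75).
#3 (£1200): 25% coinsurance on £1200 = £300. Owner pays £300; OOP now £845.75.
#4 (£5696): 25% coinsurance on £5696 = £1424. OOP would hit £2269.75 > £1500, so the cap limits the owner to £1500 − £845.75 = £654.25.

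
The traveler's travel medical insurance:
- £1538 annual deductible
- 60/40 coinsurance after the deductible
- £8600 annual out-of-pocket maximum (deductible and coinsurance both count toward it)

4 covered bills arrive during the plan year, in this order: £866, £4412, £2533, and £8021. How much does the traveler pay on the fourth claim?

Claim 1 — £866: fully absorbed by the deductible. Traveler pays £866; OOP now £866.
Claim 2 — £4412: deductible takes £672, £3740 remains; 40% of £3740 = £1496. Traveler pays £2168; OOP now £3034.
Claim 3 — £2533: deductible met; 40% of £2533 = £1013.20. Traveler owes £1013.20 (running OOP £4047.20).
Claim 4 — £8021: 40% coinsurance on £8021 = £3208.40. Traveler pays £3208.40; OOP now £7255.60.

£3208.40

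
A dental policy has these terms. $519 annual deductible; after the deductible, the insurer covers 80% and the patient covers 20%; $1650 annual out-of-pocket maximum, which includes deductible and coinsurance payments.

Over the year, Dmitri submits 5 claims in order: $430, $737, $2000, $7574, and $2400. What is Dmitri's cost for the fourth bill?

$601.40

Claim 1 — $430: entire amount goes to the deductible. Patient pays $430; OOP now $430.
Claim 2 — $737: $89 to deductible, leaving $648; patient's 20% is $129.60. Patient owes $218.60 (running OOP $648.60).
Claim 3 — $2000: deductible already satisfied, so patient's share is 20% × $2000 = $400. Patient owes $400 (running OOP $1048.60).
Claim 4 — $7574: deductible already satisfied, so patient's share is 20% × $7574 = $1514.80. Adding that to $1048.60 gives $2563.40, past the $1650 cap; patient pays only $1650 − $1048.60 = $601.40.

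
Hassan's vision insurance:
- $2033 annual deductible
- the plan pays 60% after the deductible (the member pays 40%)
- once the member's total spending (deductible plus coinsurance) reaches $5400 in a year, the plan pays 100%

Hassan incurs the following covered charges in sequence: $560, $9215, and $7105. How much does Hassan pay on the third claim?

Claim 1 — $560: all of it applies to the deductible. Member owes $560 (running OOP $560).
Claim 2 — $9215: deductible takes $1473, $7742 remains; member's 40% is $3096.80. Member owes $4569.80 (running OOP $5129.80).
Claim 3 — $7105: 40% coinsurance on $7105 = $2842. OOP would hit $7971.80 > $5400, so the cap limits the member to $5400 − $5129.80 = $270.20.

$270.20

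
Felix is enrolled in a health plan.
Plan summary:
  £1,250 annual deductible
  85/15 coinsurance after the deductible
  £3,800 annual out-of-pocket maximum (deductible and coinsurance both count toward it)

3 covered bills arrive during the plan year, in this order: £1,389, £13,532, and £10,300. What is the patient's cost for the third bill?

£499.35

#1 (£1,389): £1,250 to deductible, leaving £139; 15% of £139 = £20.85. Patient pays £1,270.85; OOP now £1,270.85.
#2 (£13,532): deductible already satisfied, so patient's share is 15% × £13,532 = £2,029.80. Patient owes £2,029.80 (running OOP £3,300.65).
#3 (£10,300): deductible met; 15% of £10,300 = £1,545. That would push OOP to £4,845.65, over the £3,800 cap, so patient pays £3,800 − £3,300.65 = £499.35.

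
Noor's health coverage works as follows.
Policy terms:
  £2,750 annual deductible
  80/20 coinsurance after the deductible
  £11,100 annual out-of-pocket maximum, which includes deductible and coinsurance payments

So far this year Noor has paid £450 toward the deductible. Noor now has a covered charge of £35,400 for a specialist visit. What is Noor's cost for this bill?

£450 of the £2,750 deductible is already met, leaving £2,300.
After the £2,300 deductible portion, £35,400 − £2,300 = £33,100 is subject to coinsurance.
Coinsurance: £33,100 × 20% = £6,620.
That puts the patient's cost at £2,300 + £6,620 = £8,920 before any cap.
Year-to-date out-of-pocket becomes £450 + £8,920 = £9,370, still under the £11,100 maximum, so no cap applies.

£8,920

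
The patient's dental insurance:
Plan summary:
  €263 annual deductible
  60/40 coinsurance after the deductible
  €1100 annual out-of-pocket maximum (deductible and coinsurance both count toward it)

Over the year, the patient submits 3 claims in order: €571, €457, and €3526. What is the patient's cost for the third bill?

€531

Claim 1 — €571: €263 finishes the deductible; €308 goes to coinsurance; patient's 40% is €123.20. Patient owes €386.20 (running OOP €386.20).
Claim 2 — €457: deductible already satisfied, so patient's share is 40% × €457 = €182.80. Patient pays €182.80; OOP now €569.
Claim 3 — €3526: deductible met; 40% of €3526 = €1410.40. Adding that to €569 gives €1979.40, past the €1100 cap; patient pays only €1100 − €569 = €531.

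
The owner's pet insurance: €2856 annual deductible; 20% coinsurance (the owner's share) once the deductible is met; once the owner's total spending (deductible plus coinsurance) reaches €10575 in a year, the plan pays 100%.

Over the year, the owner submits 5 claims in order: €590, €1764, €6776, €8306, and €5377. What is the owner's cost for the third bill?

Bill 1, €590: entire amount goes to the deductible. Cost to owner: €590. OOP to date €590.
Bill 2, €1764: fully absorbed by the deductible. Owner owes €1764 (running OOP €2354).
Bill 3, €6776: €502 finishes the deductible; €6274 goes to coinsurance; 20% of €6274 = €1254.80. Owner pays €1756.80; OOP now €4110.80.

€1756.80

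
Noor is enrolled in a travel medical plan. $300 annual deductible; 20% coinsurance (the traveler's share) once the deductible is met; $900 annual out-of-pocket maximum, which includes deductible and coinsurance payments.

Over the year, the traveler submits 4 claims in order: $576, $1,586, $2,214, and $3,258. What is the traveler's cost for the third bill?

Claim 1 ($576): $300 to deductible, leaving $276; coinsurance $276 × 20% = $55.20. Traveler pays $355.20; OOP now $355.20.
Claim 2 ($1,586): deductible already satisfied, so traveler's share is 20% × $1,586 = $317.20. Traveler pays $317.20; OOP now $672.40.
Claim 3 ($2,214): 20% coinsurance on $2,214 = $442.80. Adding that to $672.40 gives $1,115.20, past the $900 cap; traveler pays only $900 − $672.40 = $227.60.

$227.60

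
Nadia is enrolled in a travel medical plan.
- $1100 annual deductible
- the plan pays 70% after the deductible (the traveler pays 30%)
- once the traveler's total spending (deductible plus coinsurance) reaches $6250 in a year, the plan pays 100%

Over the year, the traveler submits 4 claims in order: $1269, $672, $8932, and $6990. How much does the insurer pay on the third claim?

Bill 1, $1269: $1100 finishes the deductible; $169 goes to coinsurance; traveler's 30% is $50.70. Traveler pays $1150.70; OOP now $1150.70. Insurer: $1269 − $1150.70 = $118.30.
Bill 2, $672: deductible met; 30% of $672 = $201.60. Traveler owes $201.60 (running OOP $1352.30). Plan pays $672 − $201.60 = $470.40.
Bill 3, $8932: deductible met; 30% of $8932 = $2679.60. Traveler owes $2679.60 (running OOP $4031.90). Insurer: $8932 − $2679.60 = $6252.40.

$6252.40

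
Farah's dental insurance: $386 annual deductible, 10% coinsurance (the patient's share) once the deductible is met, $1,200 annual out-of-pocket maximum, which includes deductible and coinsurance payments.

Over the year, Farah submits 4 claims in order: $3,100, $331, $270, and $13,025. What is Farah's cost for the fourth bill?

Claim 1 — $3,100: $386 finishes the deductible; $2,714 goes to coinsurance; coinsurance $2,714 × 10% = $271.40. Patient owes $657.40 (running OOP $657.40).
Claim 2 — $331: deductible met; 10% of $331 = $33.10. Cost to patient: $33.10. OOP to date $690.50.
Claim 3 — $270: 10% coinsurance on $270 = $27. Patient owes $27 (running OOP $717.50).
Claim 4 — $13,025: deductible already satisfied, so patient's share is 10% × $13,025 = $1,302.50. That would push OOP to $2,020, over the $1,200 cap, so patient pays $1,200 − $717.50 = $482.50.

$482.50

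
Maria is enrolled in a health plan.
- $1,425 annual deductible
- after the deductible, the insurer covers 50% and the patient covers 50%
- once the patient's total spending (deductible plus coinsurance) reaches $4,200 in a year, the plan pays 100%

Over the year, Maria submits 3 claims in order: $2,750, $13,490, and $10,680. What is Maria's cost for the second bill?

#1 ($2,750): $1,425 to deductible, leaving $1,325; patient's 50% is $662.50. Patient owes $2,087.50 (running OOP $2,087.50).
#2 ($13,490): deductible already satisfied, so patient's share is 50% × $13,490 = $6,745. That would push OOP to $8,832.50, over the $4,200 cap, so patient pays $4,200 − $2,087.50 = $2,112.50.

$2,112.50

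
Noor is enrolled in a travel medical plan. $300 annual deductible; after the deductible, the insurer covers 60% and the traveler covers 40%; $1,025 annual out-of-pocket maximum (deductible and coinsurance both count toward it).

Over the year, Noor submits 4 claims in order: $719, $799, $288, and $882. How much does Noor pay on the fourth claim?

$122.60

Claim 1 — $719: deductible takes $300, $419 remains; traveler's 40% is $167.60. Traveler owes $467.60 (running OOP $467.60).
Claim 2 — $799: 40% coinsurance on $799 = $319.60. Traveler owes $319.60 (running OOP $787.20).
Claim 3 — $288: deductible already satisfied, so traveler's share is 40% × $288 = $115.20. Traveler pays $115.20; OOP now $902.40.
Claim 4 — $882: 40% coinsurance on $882 = $352.80. OOP would hit $1,255.20 > $1,025, so the cap limits the traveler to $1,025 − $902.40 = $122.60.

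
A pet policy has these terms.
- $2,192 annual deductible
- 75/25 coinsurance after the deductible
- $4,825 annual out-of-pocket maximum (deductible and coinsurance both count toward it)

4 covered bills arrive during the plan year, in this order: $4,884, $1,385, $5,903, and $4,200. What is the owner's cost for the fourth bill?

Claim 1 — $4,884: deductible takes $2,192, $2,692 remains; owner's 25% is $673. Owner owes $2,865 (running OOP $2,865).
Claim 2 — $1,385: 25% coinsurance on $1,385 = $346.25. Owner owes $346.25 (running OOP $3,211.25).
Claim 3 — $5,903: deductible already satisfied, so owner's share is 25% × $5,903 = $1,475.75. Owner pays $1,475.75; OOP now $4,687.
Claim 4 — $4,200: 25% coinsurance on $4,200 = $1,050. OOP would hit $5,737 > $4,825, so the cap limits the owner to $4,825 − $4,687 = $138.

$138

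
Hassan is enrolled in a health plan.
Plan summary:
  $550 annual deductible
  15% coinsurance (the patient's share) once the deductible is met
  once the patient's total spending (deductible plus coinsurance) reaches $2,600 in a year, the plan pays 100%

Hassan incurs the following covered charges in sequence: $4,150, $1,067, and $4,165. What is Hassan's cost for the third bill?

$624.75

#1 ($4,150): $550 to deductible, leaving $3,600; 15% of $3,600 = $540. Cost to patient: $1,090. OOP to date $1,090.
#2 ($1,067): 15% coinsurance on $1,067 = $160.05. Patient owes $160.05 (running OOP $1,250.05).
#3 ($4,165): deductible met; 15% of $4,165 = $624.75. Patient pays $624.75; OOP now $1,874.80.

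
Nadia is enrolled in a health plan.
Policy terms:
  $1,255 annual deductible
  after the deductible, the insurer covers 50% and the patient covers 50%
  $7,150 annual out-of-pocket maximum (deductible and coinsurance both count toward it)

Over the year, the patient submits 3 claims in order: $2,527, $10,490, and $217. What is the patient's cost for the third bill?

Bill 1, $2,527: $1,255 finishes the deductible; $1,272 goes to coinsurance; coinsurance $1,272 × 50% = $636. Patient pays $1,891; OOP now $1,891.
Bill 2, $10,490: deductible met; 50% of $10,490 = $5,245. Patient owes $5,245 (running OOP $7,136).
Bill 3, $217: deductible already satisfied, so patient's share is 50% × $217 = $108.50. That would push OOP to $7,244.50, over the $7,150 cap, so patient pays $7,150 − $7,136 = $14.

$14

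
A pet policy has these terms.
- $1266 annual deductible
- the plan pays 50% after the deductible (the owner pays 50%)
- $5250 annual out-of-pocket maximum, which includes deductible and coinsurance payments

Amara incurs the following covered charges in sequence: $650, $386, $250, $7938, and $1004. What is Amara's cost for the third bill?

$240

Bill 1, $650: entire amount goes to the deductible. Owner pays $650; OOP now $650.
Bill 2, $386: all of it applies to the deductible. Cost to owner: $386. OOP to date $1036.
Bill 3, $250: deductible takes $230, $20 remains; owner's 50% is $10. Owner pays $240; OOP now $1276.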